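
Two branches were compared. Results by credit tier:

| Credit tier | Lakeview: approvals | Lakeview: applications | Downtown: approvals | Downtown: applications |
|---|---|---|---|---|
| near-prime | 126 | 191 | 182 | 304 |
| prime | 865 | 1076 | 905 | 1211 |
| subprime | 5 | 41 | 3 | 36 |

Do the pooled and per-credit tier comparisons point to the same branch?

Yes

Near-prime: Lakeview 126/191 = 66.0%, Downtown 182/304 = 59.9% → Lakeview
Prime: Lakeview 865/1076 = 80.4%, Downtown 905/1211 = 74.7% → Lakeview
Subprime: Lakeview 5/41 = 12.2%, Downtown 3/36 = 8.3% → Lakeview
Overall: Lakeview 996/1308 = 76.1%, Downtown 1090/1551 = 70.3% → Lakeview
Lakeview wins overall and in every credit group — no reversal.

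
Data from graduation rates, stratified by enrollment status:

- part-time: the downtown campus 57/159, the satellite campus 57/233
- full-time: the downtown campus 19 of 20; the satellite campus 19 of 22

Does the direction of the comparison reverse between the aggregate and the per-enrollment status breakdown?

Part-time: the downtown campus 57/159 = 35.8%, the satellite campus 57/233 = 24.5% → the downtown campus
Full-time: the downtown campus 19/20 = 95.0%, the satellite campus 19/22 = 86.4% → the downtown campus
Overall: the downtown campus 76/179 = 42.5%, the satellite campus 76/255 = 29.8% → the downtown campus
The downtown campus wins overall and in every enrollment group — no reversal.

No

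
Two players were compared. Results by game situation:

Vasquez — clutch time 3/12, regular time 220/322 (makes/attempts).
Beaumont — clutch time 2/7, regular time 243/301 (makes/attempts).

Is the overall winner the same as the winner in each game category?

Yes

Clutch time: Vasquez 3/12 = 25.0%, Beaumont 2/7 = 28.6% → Beaumont
Regular time: Vasquez 220/322 = 68.3%, Beaumont 243/301 = 80.7% → Beaumont
Overall: Vasquez 223/334 = 66.8%, Beaumont 245/308 = 79.5% → Beaumont
Beaumont wins overall and in every game group — no reversal.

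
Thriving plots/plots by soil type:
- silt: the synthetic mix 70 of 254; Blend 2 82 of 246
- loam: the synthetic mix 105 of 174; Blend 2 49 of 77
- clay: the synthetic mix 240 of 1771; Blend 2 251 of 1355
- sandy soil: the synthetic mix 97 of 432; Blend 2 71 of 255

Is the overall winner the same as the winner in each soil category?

Yes

Silt: the synthetic mix 70/254 = 27.6%, Blend 2 82/246 = 33.3% → Blend 2
Loam: the synthetic mix 105/174 = 60.3%, Blend 2 49/77 = 63.6% → Blend 2
Clay: the synthetic mix 240/1771 = 13.6%, Blend 2 251/1355 = 18.5% → Blend 2
Sandy soil: the synthetic mix 97/432 = 22.5%, Blend 2 71/255 = 27.8% → Blend 2
Overall: the synthetic mix 512/2631 = 19.5%, Blend 2 453/1933 = 23.4% → Blend 2
Blend 2 wins overall and in every soil group — no reversal.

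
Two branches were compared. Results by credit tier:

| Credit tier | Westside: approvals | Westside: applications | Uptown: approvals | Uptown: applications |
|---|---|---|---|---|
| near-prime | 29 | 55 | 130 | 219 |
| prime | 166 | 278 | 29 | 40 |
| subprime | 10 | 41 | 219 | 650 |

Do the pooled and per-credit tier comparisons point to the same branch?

Near-prime: Westside 29/55 = 52.7%, Uptown 130/219 = 59.4% → Uptown
Prime: Westside 166/278 = 59.7%, Uptown 29/40 = 72.5% → Uptown
Subprime: Westside 10/41 = 24.4%, Uptown 219/650 = 33.7% → Uptown
Overall: Westside 205/374 = 54.8%, Uptown 378/909 = 41.6% → Westside
Uptown wins each credit group but Westside wins overall — the comparison reverses. Uptown's applications skew toward subprime, which has a lower base rate.

No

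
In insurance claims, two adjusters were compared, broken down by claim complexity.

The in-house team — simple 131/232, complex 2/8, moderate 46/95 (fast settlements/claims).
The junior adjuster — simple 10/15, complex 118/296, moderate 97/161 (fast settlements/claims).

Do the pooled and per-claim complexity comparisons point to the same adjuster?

No

Simple: the in-house team 131/232 = 56.5%, the junior adjuster 10/15 = 66.7% → the junior adjuster
Complex: the in-house team 2/8 = 25.0%, the junior adjuster 118/296 = 39.9% → the junior adjuster
Moderate: the in-house team 46/95 = 48.4%, the junior adjuster 97/161 = 60.2% → the junior adjuster
Overall: the in-house team 179/335 = 53.4%, the junior adjuster 225/472 = 47.7% → the in-house team
The junior adjuster wins each claim group but the in-house team wins overall — the comparison reverses. The junior adjuster's claims skew toward complex, which has a lower base rate.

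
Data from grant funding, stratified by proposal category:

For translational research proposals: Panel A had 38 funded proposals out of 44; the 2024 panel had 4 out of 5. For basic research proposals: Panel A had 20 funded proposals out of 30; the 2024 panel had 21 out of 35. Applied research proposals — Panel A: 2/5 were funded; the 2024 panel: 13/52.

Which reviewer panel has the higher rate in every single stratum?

Translational research: Panel A 38/44 = 86.4%, the 2024 panel 4/5 = 80.0% → Panel A
Basic research: Panel A 20/30 = 66.7%, the 2024 panel 21/35 = 60.0% → Panel A
Applied research: Panel A 2/5 = 40.0%, the 2024 panel 13/52 = 25.0% → Panel A
Panel A has the higher rate in all 3 groups.

Panel A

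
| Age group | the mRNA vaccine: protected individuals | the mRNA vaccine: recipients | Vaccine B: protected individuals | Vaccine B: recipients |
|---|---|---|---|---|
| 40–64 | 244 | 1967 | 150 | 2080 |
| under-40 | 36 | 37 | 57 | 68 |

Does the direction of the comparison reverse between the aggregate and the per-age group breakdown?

40–64: the mRNA vaccine 244/1967 = 12.4%, Vaccine B 150/2080 = 7.2% → the mRNA vaccine
Under-40: the mRNA vaccine 36/37 = 97.3%, Vaccine B 57/68 = 83.8% → the mRNA vaccine
Overall: the mRNA vaccine 280/2004 = 14.0%, Vaccine B 207/2148 = 9.6% → the mRNA vaccine
The mRNA vaccine wins overall and in every age group — no reversal.

No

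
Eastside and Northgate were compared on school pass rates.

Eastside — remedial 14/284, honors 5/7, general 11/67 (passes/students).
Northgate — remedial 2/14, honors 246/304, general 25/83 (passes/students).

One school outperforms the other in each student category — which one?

Northgate

Remedial: Eastside 14/284 = 4.9%, Northgate 2/14 = 14.3% → Northgate
Honors: Eastside 5/7 = 71.4%, Northgate 246/304 = 80.9% → Northgate
General: Eastside 11/67 = 16.4%, Northgate 25/83 = 30.1% → Northgate
Northgate has the higher rate in all 3 groups.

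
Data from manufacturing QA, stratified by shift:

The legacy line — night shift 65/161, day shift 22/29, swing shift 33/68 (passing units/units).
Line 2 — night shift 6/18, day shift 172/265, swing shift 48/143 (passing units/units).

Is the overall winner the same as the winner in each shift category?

Night shift: the legacy line 65/161 = 40.4%, Line 2 6/18 = 33.3% → the legacy line
Day shift: the legacy line 22/29 = 75.9%, Line 2 172/265 = 64.9% → the legacy line
Swing shift: the legacy line 33/68 = 48.5%, Line 2 48/143 = 33.6% → the legacy line
Overall: the legacy line 120/258 = 46.5%, Line 2 226/426 = 53.1% → Line 2
The legacy line wins each shift group but Line 2 wins overall — the comparison reverses. The legacy line's units skew toward night shift, which has a lower base rate.

No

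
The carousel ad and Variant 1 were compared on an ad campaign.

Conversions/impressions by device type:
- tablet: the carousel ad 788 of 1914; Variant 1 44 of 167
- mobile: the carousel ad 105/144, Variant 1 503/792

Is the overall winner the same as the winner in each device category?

Tablet: the carousel ad 788/1914 = 41.2%, Variant 1 44/167 = 26.3% → the carousel ad
Mobile: the carousel ad 105/144 = 72.9%, Variant 1 503/792 = 63.5% → the carousel ad
Overall: the carousel ad 893/2058 = 43.4%, Variant 1 547/959 = 57.0% → Variant 1
The carousel ad wins each device group but Variant 1 wins overall — the comparison reverses. The carousel ad's impressions skew toward tablet, which has a lower base rate.

No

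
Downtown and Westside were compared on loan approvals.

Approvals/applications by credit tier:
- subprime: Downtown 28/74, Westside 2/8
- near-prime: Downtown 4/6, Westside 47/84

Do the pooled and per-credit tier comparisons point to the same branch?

Subprime: Downtown 28/74 = 37.8%, Westside 2/8 = 25.0% → Downtown
Near-prime: Downtown 4/6 = 66.7%, Westside 47/84 = 56.0% → Downtown
Overall: Downtown 32/80 = 40.0%, Westside 49/92 = 53.3% → Westside
Downtown wins each credit group but Westside wins overall — the comparison reverses. Downtown's applications skew toward subprime, which has a lower base rate.

No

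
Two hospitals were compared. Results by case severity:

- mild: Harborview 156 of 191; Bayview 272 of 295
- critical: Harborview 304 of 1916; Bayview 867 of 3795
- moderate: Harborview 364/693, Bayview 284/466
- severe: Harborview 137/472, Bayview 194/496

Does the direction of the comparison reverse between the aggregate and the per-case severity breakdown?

No

Mild: Harborview 156/191 = 81.7%, Bayview 272/295 = 92.2% → Bayview
Critical: Harborview 304/1916 = 15.9%, Bayview 867/3795 = 22.8% → Bayview
Moderate: Harborview 364/693 = 52.5%, Bayview 284/466 = 60.9% → Bayview
Severe: Harborview 137/472 = 29.0%, Bayview 194/496 = 39.1% → Bayview
Overall: Harborview 961/3272 = 29.4%, Bayview 1617/5052 = 32.0% → Bayview
Bayview wins overall and in every case group — no reversal.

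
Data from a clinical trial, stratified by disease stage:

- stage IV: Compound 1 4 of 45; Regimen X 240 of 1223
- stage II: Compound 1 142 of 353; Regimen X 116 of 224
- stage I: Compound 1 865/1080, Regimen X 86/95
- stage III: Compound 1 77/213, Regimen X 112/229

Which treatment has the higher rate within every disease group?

Regimen X

Stage IV: Compound 1 4/45 = 8.9%, Regimen X 240/1223 = 19.6% → Regimen X
Stage II: Compound 1 142/353 = 40.2%, Regimen X 116/224 = 51.8% → Regimen X
Stage I: Compound 1 865/1080 = 80.1%, Regimen X 86/95 = 90.5% → Regimen X
Stage III: Compound 1 77/213 = 36.2%, Regimen X 112/229 = 48.9% → Regimen X
Regimen X has the higher rate in all 4 groups.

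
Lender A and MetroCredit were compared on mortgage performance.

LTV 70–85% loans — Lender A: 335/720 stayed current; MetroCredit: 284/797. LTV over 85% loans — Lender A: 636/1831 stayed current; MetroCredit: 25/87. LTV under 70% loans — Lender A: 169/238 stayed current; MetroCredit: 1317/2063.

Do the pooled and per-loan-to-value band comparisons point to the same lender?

LTV 70–85%: Lender A 335/720 = 46.5%, MetroCredit 284/797 = 35.6% → Lender A
LTV over 85%: Lender A 636/1831 = 34.7%, MetroCredit 25/87 = 28.7% → Lender A
LTV under 70%: Lender A 169/238 = 71.0%, MetroCredit 1317/2063 = 63.8% → Lender A
Overall: Lender A 1140/2789 = 40.9%, MetroCredit 1626/2947 = 55.2% → MetroCredit
Lender A wins each loan-to-value group but MetroCredit wins overall — the comparison reverses. Lender A's loans skew toward LTV over 85%, which has a lower base rate.

No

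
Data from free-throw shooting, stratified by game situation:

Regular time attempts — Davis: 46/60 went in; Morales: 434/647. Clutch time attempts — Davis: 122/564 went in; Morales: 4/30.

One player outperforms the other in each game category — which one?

Regular time: Davis 46/60 = 76.7%, Morales 434/647 = 67.1% → Davis
Clutch time: Davis 122/564 = 21.6%, Morales 4/30 = 13.3% → Davis
Davis has the higher rate in both groups.

Davis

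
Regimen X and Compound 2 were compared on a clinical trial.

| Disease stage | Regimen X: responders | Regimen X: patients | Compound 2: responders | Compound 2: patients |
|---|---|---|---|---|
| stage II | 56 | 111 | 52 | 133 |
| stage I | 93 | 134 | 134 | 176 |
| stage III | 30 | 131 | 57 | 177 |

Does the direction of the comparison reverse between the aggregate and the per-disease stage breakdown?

No

Stage II: Regimen X 56/111 = 50.5%, Compound 2 52/133 = 39.1% → Regimen X
Stage I: Regimen X 93/134 = 69.4%, Compound 2 134/176 = 76.1% → Compound 2
Stage III: Regimen X 30/131 = 22.9%, Compound 2 57/177 = 32.2% → Compound 2
Overall: Regimen X 179/376 = 47.6%, Compound 2 243/486 = 50.0% → Compound 2
Neither sweeps: Regimen X wins 1 of 3 groups, Compound 2 wins 2. Compound 2 wins overall but not every group — no Simpson reversal.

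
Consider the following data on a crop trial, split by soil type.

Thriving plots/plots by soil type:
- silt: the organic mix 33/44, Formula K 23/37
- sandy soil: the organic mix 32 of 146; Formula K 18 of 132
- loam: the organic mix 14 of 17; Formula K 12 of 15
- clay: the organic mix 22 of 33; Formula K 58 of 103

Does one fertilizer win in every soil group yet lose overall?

Silt: the organic mix 33/44 = 75.0%, Formula K 23/37 = 62.2% → the organic mix
Sandy soil: the organic mix 32/146 = 21.9%, Formula K 18/132 = 13.6% → the organic mix
Loam: the organic mix 14/17 = 82.4%, Formula K 12/15 = 80.0% → the organic mix
Clay: the organic mix 22/33 = 66.7%, Formula K 58/103 = 56.3% → the organic mix
Overall: the organic mix 101/240 = 42.1%, Formula K 111/287 = 38.7% → the organic mix
The organic mix wins overall and in every soil group — no reversal.

No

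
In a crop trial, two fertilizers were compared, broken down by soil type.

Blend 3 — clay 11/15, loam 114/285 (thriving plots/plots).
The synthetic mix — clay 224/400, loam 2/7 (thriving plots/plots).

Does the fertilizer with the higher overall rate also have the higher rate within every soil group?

Clay: Blend 3 11/15 = 73.3%, the synthetic mix 224/400 = 56.0% → Blend 3
Loam: Blend 3 114/285 = 40.0%, the synthetic mix 2/7 = 28.6% → Blend 3
Overall: Blend 3 125/300 = 41.7%, the synthetic mix 226/407 = 55.5% → the synthetic mix
Blend 3 wins each soil group but the synthetic mix wins overall — the comparison reverses. Blend 3's plots skew toward loam, which has a lower base rate.

No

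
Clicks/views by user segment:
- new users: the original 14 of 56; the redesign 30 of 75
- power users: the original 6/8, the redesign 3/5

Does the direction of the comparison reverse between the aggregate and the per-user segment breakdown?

New users: the original 14/56 = 25.0%, the redesign 30/75 = 40.0% → the redesign
Power users: the original 6/8 = 75.0%, the redesign 3/5 = 60.0% → the original
Overall: the original 20/64 = 31.2%, the redesign 33/80 = 41.2% → the redesign
Neither sweeps: the original wins 1 of 2 groups, the redesign wins 1. The redesign wins overall but not every group — no Simpson reversal.

No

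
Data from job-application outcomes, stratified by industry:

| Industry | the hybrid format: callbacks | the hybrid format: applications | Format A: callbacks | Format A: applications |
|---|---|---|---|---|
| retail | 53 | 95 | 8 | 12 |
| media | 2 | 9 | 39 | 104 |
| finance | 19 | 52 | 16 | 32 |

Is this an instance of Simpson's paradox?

Yes

Retail: the hybrid format 53/95 = 55.8%, Format A 8/12 = 66.7% → Format A
Media: the hybrid format 2/9 = 22.2%, Format A 39/104 = 37.5% → Format A
Finance: the hybrid format 19/52 = 36.5%, Format A 16/32 = 50.0% → Format A
Overall: the hybrid format 74/156 = 47.4%, Format A 63/148 = 42.6% → the hybrid format
Format A wins each industry group but the hybrid format wins overall — the comparison reverses. Format A's applications skew toward media, which has a lower base rate.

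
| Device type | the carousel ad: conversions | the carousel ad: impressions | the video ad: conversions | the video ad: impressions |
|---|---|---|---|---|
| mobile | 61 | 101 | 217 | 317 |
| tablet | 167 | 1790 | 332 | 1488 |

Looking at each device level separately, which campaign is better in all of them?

Mobile: the carousel ad 61/101 = 60.4%, the video ad 217/317 = 68.5% → the video ad
Tablet: the carousel ad 167/1790 = 9.3%, the video ad 332/1488 = 22.3% → the video ad
The video ad has the higher rate in both groups.

the video ad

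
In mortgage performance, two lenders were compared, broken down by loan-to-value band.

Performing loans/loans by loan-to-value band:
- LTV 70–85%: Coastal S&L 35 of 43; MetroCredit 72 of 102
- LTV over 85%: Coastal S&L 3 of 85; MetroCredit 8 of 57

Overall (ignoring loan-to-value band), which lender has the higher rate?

LTV 70–85%: Coastal S&L 35/43 = 81.4%, MetroCredit 72/102 = 70.6% → Coastal S&L
LTV over 85%: Coastal S&L 3/85 = 3.5%, MetroCredit 8/57 = 14.0% → MetroCredit
Overall: Coastal S&L 38/128 = 29.7%, MetroCredit 80/159 = 50.3% → MetroCredit
(Neither sweeps every loan-to-value group, but MetroCredit has the higher pooled rate.)

MetroCredit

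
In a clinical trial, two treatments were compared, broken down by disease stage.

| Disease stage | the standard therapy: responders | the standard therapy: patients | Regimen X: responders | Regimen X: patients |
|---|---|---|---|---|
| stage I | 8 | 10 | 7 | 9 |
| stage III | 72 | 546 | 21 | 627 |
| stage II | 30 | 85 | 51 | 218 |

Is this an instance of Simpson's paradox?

Stage I: the standard therapy 8/10 = 80.0%, Regimen X 7/9 = 77.8% → the standard therapy
Stage III: the standard therapy 72/546 = 13.2%, Regimen X 21/627 = 3.3% → the standard therapy
Stage II: the standard therapy 30/85 = 35.3%, Regimen X 51/218 = 23.4% → the standard therapy
Overall: the standard therapy 110/641 = 17.2%, Regimen X 79/854 = 9.3% → the standard therapy
The standard therapy wins overall and in every disease group — no reversal.

No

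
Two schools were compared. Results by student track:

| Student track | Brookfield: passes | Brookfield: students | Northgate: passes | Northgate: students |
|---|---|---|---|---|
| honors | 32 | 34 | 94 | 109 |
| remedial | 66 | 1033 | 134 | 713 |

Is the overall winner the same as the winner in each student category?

No

Honors: Brookfield 32/34 = 94.1%, Northgate 94/109 = 86.2% → Brookfield
Remedial: Brookfield 66/1033 = 6.4%, Northgate 134/713 = 18.8% → Northgate
Overall: Brookfield 98/1067 = 9.2%, Northgate 228/822 = 27.7% → Northgate
Neither sweeps: Brookfield wins 1 of 2 groups, Northgate wins 1. Northgate wins overall but not every group — no Simpson reversal.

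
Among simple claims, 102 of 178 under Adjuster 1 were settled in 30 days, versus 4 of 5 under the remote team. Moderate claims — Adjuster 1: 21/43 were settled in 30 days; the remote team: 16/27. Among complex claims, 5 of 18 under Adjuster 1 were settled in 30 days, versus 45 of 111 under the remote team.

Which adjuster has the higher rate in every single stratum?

Simple: Adjuster 1 102/178 = 57.3%, the remote team 4/5 = 80.0% → the remote team
Moderate: Adjuster 1 21/43 = 48.8%, the remote team 16/27 = 59.3% → the remote team
Complex: Adjuster 1 5/18 = 27.8%, the remote team 45/111 = 40.5% → the remote team
The remote team has the higher rate in all 3 groups.

the remote team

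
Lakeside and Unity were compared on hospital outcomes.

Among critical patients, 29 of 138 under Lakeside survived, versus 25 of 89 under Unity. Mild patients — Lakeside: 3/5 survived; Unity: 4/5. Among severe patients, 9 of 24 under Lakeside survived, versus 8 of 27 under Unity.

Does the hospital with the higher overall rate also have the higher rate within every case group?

Critical: Lakeside 29/138 = 21.0%, Unity 25/89 = 28.1% → Unity
Mild: Lakeside 3/5 = 60.0%, Unity 4/5 = 80.0% → Unity
Severe: Lakeside 9/24 = 37.5%, Unity 8/27 = 29.6% → Lakeside
Overall: Lakeside 41/167 = 24.6%, Unity 37/121 = 30.6% → Unity
Neither sweeps: Lakeside wins 1 of 3 groups, Unity wins 2. Unity wins overall but not every group — no Simpson reversal.

No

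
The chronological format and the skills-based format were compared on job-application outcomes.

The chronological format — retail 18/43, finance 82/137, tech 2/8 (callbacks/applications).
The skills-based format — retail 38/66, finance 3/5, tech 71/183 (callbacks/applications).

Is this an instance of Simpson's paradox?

Yes

Retail: the chronological format 18/43 = 41.9%, the skills-based format 38/66 = 57.6% → the skills-based format
Finance: the chronological format 82/137 = 59.9%, the skills-based format 3/5 = 60.0% → the skills-based format
Tech: the chronological format 2/8 = 25.0%, the skills-based format 71/183 = 38.8% → the skills-based format
Overall: the chronological format 102/188 = 54.3%, the skills-based format 112/254 = 44.1% → the chronological format
The skills-based format wins each industry group but the chronological format wins overall — the comparison reverses. The skills-based format's applications skew toward tech, which has a lower base rate.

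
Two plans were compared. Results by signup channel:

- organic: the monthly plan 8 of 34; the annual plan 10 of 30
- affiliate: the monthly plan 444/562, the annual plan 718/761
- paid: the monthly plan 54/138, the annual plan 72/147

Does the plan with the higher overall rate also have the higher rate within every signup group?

Organic: the monthly plan 8/34 = 23.5%, the annual plan 10/30 = 33.3% → the annual plan
Affiliate: the monthly plan 444/562 = 79.0%, the annual plan 718/761 = 94.3% → the annual plan
Paid: the monthly plan 54/138 = 39.1%, the annual plan 72/147 = 49.0% → the annual plan
Overall: the monthly plan 506/734 = 68.9%, the annual plan 800/938 = 85.3% → the annual plan
The annual plan wins overall and in every signup group — no reversal.

Yes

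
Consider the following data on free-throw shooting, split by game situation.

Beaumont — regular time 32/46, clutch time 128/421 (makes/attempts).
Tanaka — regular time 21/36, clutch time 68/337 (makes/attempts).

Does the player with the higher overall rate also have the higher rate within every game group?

Regular time: Beaumont 32/46 = 69.6%, Tanaka 21/36 = 58.3% → Beaumont
Clutch time: Beaumont 128/421 = 30.4%, Tanaka 68/337 = 20.2% → Beaumont
Overall: Beaumont 160/467 = 34.3%, Tanaka 89/373 = 23.9% → Beaumont
Beaumont wins overall and in every game group — no reversal.

Yes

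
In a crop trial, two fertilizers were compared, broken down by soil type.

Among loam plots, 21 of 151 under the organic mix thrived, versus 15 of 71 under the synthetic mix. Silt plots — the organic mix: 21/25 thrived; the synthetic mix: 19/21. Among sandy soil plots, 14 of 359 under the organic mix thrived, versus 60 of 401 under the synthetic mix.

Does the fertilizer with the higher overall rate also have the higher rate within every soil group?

Loam: the organic mix 21/151 = 13.9%, the synthetic mix 15/71 = 21.1% → the synthetic mix
Silt: the organic mix 21/25 = 84.0%, the synthetic mix 19/21 = 90.5% → the synthetic mix
Sandy soil: the organic mix 14/359 = 3.9%, the synthetic mix 60/401 = 15.0% → the synthetic mix
Overall: the organic mix 56/535 = 10.5%, the synthetic mix 94/493 = 19.1% → the synthetic mix
The synthetic mix wins overall and in every soil group — no reversal.

Yes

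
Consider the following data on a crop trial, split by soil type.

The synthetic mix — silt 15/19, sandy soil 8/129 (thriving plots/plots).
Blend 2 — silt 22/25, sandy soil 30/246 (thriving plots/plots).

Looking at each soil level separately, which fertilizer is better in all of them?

Blend 2

Silt: the synthetic mix 15/19 = 78.9%, Blend 2 22/25 = 88.0% → Blend 2
Sandy soil: the synthetic mix 8/129 = 6.2%, Blend 2 30/246 = 12.2% → Blend 2
Blend 2 has the higher rate in both groups.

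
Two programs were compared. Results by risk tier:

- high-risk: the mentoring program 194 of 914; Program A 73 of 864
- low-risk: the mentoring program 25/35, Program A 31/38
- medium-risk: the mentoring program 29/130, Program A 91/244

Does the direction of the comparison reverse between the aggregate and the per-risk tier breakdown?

High-risk: the mentoring program 194/914 = 21.2%, Program A 73/864 = 8.4% → the mentoring program
Low-risk: the mentoring program 25/35 = 71.4%, Program A 31/38 = 81.6% → Program A
Medium-risk: the mentoring program 29/130 = 22.3%, Program A 91/244 = 37.3% → Program A
Overall: the mentoring program 248/1079 = 23.0%, Program A 195/1146 = 17.0% → the mentoring program
Neither sweeps: the mentoring program wins 1 of 3 groups, Program A wins 2. The mentoring program wins overall but not every group — no Simpson reversal.

No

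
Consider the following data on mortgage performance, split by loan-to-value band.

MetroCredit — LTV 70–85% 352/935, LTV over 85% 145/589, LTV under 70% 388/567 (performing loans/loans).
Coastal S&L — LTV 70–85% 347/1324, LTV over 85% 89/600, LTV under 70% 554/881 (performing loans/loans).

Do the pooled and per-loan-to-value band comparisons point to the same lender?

Yes

LTV 70–85%: MetroCredit 352/935 = 37.6%, Coastal S&L 347/1324 = 26.2% → MetroCredit
LTV over 85%: MetroCredit 145/589 = 24.6%, Coastal S&L 89/600 = 14.8% → MetroCredit
LTV under 70%: MetroCredit 388/567 = 68.4%, Coastal S&L 554/881 = 62.9% → MetroCredit
Overall: MetroCredit 885/2091 = 42.3%, Coastal S&L 990/2805 = 35.3% → MetroCredit
MetroCredit wins overall and in every loan-to-value group — no reversal.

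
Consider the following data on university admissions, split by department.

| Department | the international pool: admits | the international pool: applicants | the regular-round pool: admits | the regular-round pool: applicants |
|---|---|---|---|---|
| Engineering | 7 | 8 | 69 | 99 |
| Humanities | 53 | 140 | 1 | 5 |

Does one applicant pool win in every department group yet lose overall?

Yes

Engineering: the international pool 7/8 = 87.5%, the regular-round pool 69/99 = 69.7% → the international pool
Humanities: the international pool 53/140 = 37.9%, the regular-round pool 1/5 = 20.0% → the international pool
Overall: the international pool 60/148 = 40.5%, the regular-round pool 70/104 = 67.3% → the regular-round pool
The international pool wins each department group but the regular-round pool wins overall — the comparison reverses. The international pool's applicants skew toward Humanities, which has a lower base rate.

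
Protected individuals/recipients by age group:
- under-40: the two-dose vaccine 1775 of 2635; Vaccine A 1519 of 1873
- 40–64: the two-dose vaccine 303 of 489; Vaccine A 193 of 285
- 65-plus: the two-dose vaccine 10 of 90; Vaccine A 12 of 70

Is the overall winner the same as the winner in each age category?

Under-40: the two-dose vaccine 1775/2635 = 67.4%, Vaccine A 1519/1873 = 81.1% → Vaccine A
40–64: the two-dose vaccine 303/489 = 62.0%, Vaccine A 193/285 = 67.7% → Vaccine A
65-plus: the two-dose vaccine 10/90 = 11.1%, Vaccine A 12/70 = 17.1% → Vaccine A
Overall: the two-dose vaccine 2088/3214 = 65.0%, Vaccine A 1724/2228 = 77.4% → Vaccine A
Vaccine A wins overall and in every age group — no reversal.

Yes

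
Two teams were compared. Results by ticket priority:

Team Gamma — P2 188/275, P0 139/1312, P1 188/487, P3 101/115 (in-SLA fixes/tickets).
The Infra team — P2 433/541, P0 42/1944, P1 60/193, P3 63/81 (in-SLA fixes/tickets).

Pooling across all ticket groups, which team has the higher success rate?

Team Gamma

P2: Team Gamma 188/275 = 68.4%, the Infra team 433/541 = 80.0% → the Infra team
P0: Team Gamma 139/1312 = 10.6%, the Infra team 42/1944 = 2.2% → Team Gamma
P1: Team Gamma 188/487 = 38.6%, the Infra team 60/193 = 31.1% → Team Gamma
P3: Team Gamma 101/115 = 87.8%, the Infra team 63/81 = 77.8% → Team Gamma
Overall: Team Gamma 616/2189 = 28.1%, the Infra team 598/2759 = 21.7% → Team Gamma
(Neither sweeps every ticket group, but Team Gamma has the higher pooled rate.)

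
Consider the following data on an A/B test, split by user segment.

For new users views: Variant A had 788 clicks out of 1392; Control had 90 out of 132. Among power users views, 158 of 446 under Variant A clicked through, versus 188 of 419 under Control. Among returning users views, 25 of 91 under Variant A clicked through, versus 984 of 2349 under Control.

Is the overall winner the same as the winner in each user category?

New users: Variant A 788/1392 = 56.6%, Control 90/132 = 68.2% → Control
Power users: Variant A 158/446 = 35.4%, Control 188/419 = 44.9% → Control
Returning users: Variant A 25/91 = 27.5%, Control 984/2349 = 41.9% → Control
Overall: Variant A 971/1929 = 50.3%, Control 1262/2900 = 43.5% → Variant A
Control wins each user group but Variant A wins overall — the comparison reverses. Control's views skew toward returning users, which has a lower base rate.

No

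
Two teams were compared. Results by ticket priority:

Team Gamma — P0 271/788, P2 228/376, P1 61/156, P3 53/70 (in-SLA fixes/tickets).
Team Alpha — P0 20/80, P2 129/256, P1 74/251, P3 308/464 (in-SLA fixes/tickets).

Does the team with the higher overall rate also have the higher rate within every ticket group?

P0: Team Gamma 271/788 = 34.4%, Team Alpha 20/80 = 25.0% → Team Gamma
P2: Team Gamma 228/376 = 60.6%, Team Alpha 129/256 = 50.4% → Team Gamma
P1: Team Gamma 61/156 = 39.1%, Team Alpha 74/251 = 29.5% → Team Gamma
P3: Team Gamma 53/70 = 75.7%, Team Alpha 308/464 = 66.4% → Team Gamma
Overall: Team Gamma 613/1390 = 44.1%, Team Alpha 531/1051 = 50.5% → Team Alpha
Team Gamma wins each ticket group but Team Alpha wins overall — the comparison reverses. Team Gamma's tickets skew toward P0, which has a lower base rate.

No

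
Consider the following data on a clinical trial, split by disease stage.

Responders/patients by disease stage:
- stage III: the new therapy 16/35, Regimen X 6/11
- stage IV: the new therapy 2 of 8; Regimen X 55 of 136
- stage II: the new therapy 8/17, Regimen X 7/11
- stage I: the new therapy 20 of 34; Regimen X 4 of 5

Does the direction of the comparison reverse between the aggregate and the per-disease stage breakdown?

Stage III: the new therapy 16/35 = 45.7%, Regimen X 6/11 = 54.5% → Regimen X
Stage IV: the new therapy 2/8 = 25.0%, Regimen X 55/136 = 40.4% → Regimen X
Stage II: the new therapy 8/17 = 47.1%, Regimen X 7/11 = 63.6% → Regimen X
Stage I: the new therapy 20/34 = 58.8%, Regimen X 4/5 = 80.0% → Regimen X
Overall: the new therapy 46/94 = 48.9%, Regimen X 72/163 = 44.2% → the new therapy
Regimen X wins each disease group but the new therapy wins overall — the comparison reverses. Regimen X's patients skew toward stage IV, which has a lower base rate.

Yes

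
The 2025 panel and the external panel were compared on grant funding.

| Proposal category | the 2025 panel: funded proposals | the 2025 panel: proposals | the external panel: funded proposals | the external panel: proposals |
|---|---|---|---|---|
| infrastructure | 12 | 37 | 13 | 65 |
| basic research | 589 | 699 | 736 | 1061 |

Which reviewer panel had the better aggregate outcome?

Infrastructure: the 2025 panel 12/37 = 32.4%, the external panel 13/65 = 20.0% → the 2025 panel
Basic research: the 2025 panel 589/699 = 84.3%, the external panel 736/1061 = 69.4% → the 2025 panel
Overall: the 2025 panel 601/736 = 81.7%, the external panel 749/1126 = 66.5% → the 2025 panel

the 2025 panel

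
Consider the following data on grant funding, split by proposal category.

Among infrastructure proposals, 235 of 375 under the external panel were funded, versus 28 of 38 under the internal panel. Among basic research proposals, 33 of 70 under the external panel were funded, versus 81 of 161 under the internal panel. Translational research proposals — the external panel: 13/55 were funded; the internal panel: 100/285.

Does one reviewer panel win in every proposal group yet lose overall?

Infrastructure: the external panel 235/375 = 62.7%, the internal panel 28/38 = 73.7% → the internal panel
Basic research: the external panel 33/70 = 47.1%, the internal panel 81/161 = 50.3% → the internal panel
Translational research: the external panel 13/55 = 23.6%, the internal panel 100/285 = 35.1% → the internal panel
Overall: the external panel 281/500 = 56.2%, the internal panel 209/484 = 43.2% → the external panel
The internal panel wins each proposal group but the external panel wins overall — the comparison reverses. The internal panel's proposals skew toward translational research, which has a lower base rate.

Yes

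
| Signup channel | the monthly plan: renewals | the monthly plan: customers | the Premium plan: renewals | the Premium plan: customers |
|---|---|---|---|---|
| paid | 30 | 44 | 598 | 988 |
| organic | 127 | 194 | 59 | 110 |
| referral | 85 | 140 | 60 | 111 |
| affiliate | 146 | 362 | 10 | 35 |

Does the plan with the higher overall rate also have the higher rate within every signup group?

Paid: the monthly plan 30/44 = 68.2%, the Premium plan 598/988 = 60.5% → the monthly plan
Organic: the monthly plan 127/194 = 65.5%, the Premium plan 59/110 = 53.6% → the monthly plan
Referral: the monthly plan 85/140 = 60.7%, the Premium plan 60/111 = 54.1% → the monthly plan
Affiliate: the monthly plan 146/362 = 40.3%, the Premium plan 10/35 = 28.6% → the monthly plan
Overall: the monthly plan 388/740 = 52.4%, the Premium plan 727/1244 = 58.4% → the Premium plan
The monthly plan wins each signup group but the Premium plan wins overall — the comparison reverses. The monthly plan's customers skew toward affiliate, which has a lower base rate.

No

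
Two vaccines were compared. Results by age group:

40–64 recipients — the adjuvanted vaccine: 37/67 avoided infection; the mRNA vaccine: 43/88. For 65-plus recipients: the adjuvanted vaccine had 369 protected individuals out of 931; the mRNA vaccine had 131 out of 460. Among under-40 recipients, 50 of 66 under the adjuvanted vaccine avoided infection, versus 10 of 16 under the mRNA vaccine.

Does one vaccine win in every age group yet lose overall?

40–64: the adjuvanted vaccine 37/67 = 55.2%, the mRNA vaccine 43/88 = 48.9% → the adjuvanted vaccine
65-plus: the adjuvanted vaccine 369/931 = 39.6%, the mRNA vaccine 131/460 = 28.5% → the adjuvanted vaccine
Under-40: the adjuvanted vaccine 50/66 = 75.8%, the mRNA vaccine 10/16 = 62.5% → the adjuvanted vaccine
Overall: the adjuvanted vaccine 456/1064 = 42.9%, the mRNA vaccine 184/564 = 32.6% → the adjuvanted vaccine
The adjuvanted vaccine wins overall and in every age group — no reversal.

No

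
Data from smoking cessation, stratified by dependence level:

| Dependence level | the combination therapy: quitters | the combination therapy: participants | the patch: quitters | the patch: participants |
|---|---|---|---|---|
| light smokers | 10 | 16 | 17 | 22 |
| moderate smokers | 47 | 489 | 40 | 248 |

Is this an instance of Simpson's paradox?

Light smokers: the combination therapy 10/16 = 62.5%, the patch 17/22 = 77.3% → the patch
Moderate smokers: the combination therapy 47/489 = 9.6%, the patch 40/248 = 16.1% → the patch
Overall: the combination therapy 57/505 = 11.3%, the patch 57/270 = 21.1% → the patch
The patch wins overall and in every dependence group — no reversal.

No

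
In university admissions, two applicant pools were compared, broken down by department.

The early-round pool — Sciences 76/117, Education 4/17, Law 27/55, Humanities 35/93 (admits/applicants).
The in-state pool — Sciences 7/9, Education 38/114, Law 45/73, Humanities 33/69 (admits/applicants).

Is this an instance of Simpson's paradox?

Yes

Sciences: the early-round pool 76/117 = 65.0%, the in-state pool 7/9 = 77.8% → the in-state pool
Education: the early-round pool 4/17 = 23.5%, the in-state pool 38/114 = 33.3% → the in-state pool
Law: the early-round pool 27/55 = 49.1%, the in-state pool 45/73 = 61.6% → the in-state pool
Humanities: the early-round pool 35/93 = 37.6%, the in-state pool 33/69 = 47.8% → the in-state pool
Overall: the early-round pool 142/282 = 50.4%, the in-state pool 123/265 = 46.4% → the early-round pool
The in-state pool wins each department group but the early-round pool wins overall — the comparison reverses. The in-state pool's applicants skew toward Education, which has a lower base rate.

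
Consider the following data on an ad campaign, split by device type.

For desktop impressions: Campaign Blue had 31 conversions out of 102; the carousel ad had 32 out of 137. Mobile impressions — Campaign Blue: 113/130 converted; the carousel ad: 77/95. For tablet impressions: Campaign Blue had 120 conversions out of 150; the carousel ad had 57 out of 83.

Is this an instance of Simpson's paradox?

No

Desktop: Campaign Blue 31/102 = 30.4%, the carousel ad 32/137 = 23.4% → Campaign Blue
Mobile: Campaign Blue 113/130 = 86.9%, the carousel ad 77/95 = 81.1% → Campaign Blue
Tablet: Campaign Blue 120/150 = 80.0%, the carousel ad 57/83 = 68.7% → Campaign Blue
Overall: Campaign Blue 264/382 = 69.1%, the carousel ad 166/315 = 52.7% → Campaign Blue
Campaign Blue wins overall and in every device group — no reversal.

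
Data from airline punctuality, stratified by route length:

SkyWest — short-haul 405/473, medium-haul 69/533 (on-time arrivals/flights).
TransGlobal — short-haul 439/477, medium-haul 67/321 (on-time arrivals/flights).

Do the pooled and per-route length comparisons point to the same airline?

Short-haul: SkyWest 405/473 = 85.6%, TransGlobal 439/477 = 92.0% → TransGlobal
Medium-haul: SkyWest 69/533 = 12.9%, TransGlobal 67/321 = 20.9% → TransGlobal
Overall: SkyWest 474/1006 = 47.1%, TransGlobal 506/798 = 63.4% → TransGlobal
TransGlobal wins overall and in every route group — no reversal.

Yes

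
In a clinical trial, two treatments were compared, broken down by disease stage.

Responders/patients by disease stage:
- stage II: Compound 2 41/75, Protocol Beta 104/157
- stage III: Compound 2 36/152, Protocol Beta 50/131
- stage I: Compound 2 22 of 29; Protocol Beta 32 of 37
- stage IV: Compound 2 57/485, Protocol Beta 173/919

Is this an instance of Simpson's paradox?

No

Stage II: Compound 2 41/75 = 54.7%, Protocol Beta 104/157 = 66.2% → Protocol Beta
Stage III: Compound 2 36/152 = 23.7%, Protocol Beta 50/131 = 38.2% → Protocol Beta
Stage I: Compound 2 22/29 = 75.9%, Protocol Beta 32/37 = 86.5% → Protocol Beta
Stage IV: Compound 2 57/485 = 11.8%, Protocol Beta 173/919 = 18.8% → Protocol Beta
Overall: Compound 2 156/741 = 21.1%, Protocol Beta 359/1244 = 28.9% → Protocol Beta
Protocol Beta wins overall and in every disease group — no reversal.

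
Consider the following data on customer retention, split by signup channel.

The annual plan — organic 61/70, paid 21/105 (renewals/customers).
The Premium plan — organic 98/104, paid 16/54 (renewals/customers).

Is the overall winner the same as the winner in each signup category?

Organic: the annual plan 61/70 = 87.1%, the Premium plan 98/104 = 94.2% → the Premium plan
Paid: the annual plan 21/105 = 20.0%, the Premium plan 16/54 = 29.6% → the Premium plan
Overall: the annual plan 82/175 = 46.9%, the Premium plan 114/158 = 72.2% → the Premium plan
The Premium plan wins overall and in every signup group — no reversal.

Yes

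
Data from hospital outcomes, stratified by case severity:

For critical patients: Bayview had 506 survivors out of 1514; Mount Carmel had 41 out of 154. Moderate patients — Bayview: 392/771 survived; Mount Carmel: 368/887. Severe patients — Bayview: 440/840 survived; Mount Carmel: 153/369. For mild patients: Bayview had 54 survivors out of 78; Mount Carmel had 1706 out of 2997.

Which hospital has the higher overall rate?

Critical: Bayview 506/1514 = 33.4%, Mount Carmel 41/154 = 26.6% → Bayview
Moderate: Bayview 392/771 = 50.8%, Mount Carmel 368/887 = 41.5% → Bayview
Severe: Bayview 440/840 = 52.4%, Mount Carmel 153/369 = 41.5% → Bayview
Mild: Bayview 54/78 = 69.2%, Mount Carmel 1706/2997 = 56.9% → Bayview
Overall: Bayview 1392/3203 = 43.5%, Mount Carmel 2268/4407 = 51.5% → Mount Carmel
(Bayview wins every case group but Mount Carmel wins overall — Bayview's patients skew toward the low-rate critical group.)

Mount Carmel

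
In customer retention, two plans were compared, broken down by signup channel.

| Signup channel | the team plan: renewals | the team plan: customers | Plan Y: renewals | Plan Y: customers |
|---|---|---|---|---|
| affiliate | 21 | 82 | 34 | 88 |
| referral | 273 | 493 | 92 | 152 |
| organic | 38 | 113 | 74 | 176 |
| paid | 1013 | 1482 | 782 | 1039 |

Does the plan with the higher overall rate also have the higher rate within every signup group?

Affiliate: the team plan 21/82 = 25.6%, Plan Y 34/88 = 38.6% → Plan Y
Referral: the team plan 273/493 = 55.4%, Plan Y 92/152 = 60.5% → Plan Y
Organic: the team plan 38/113 = 33.6%, Plan Y 74/176 = 42.0% → Plan Y
Paid: the team plan 1013/1482 = 68.4%, Plan Y 782/1039 = 75.3% → Plan Y
Overall: the team plan 1345/2170 = 62.0%, Plan Y 982/1455 = 67.5% → Plan Y
Plan Y wins overall and in every signup group — no reversal.

Yes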